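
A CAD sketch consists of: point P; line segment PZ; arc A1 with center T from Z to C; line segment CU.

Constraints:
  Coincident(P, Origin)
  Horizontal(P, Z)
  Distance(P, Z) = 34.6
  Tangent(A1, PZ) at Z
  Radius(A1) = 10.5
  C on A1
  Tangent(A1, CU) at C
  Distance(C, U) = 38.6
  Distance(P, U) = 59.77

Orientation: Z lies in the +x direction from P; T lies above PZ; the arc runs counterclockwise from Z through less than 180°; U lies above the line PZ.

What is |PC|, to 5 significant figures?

46.654

P is at the origin; PZ is horizontal with |PZ| = 34.6 and Z on the +x side, so Z = (34.600, 0.0000). Since A1 is tangent to PZ there, TZ ⟂ PZ, so T = Z + (0, 10.5) = (34.600, 10.500). Since TC ⟂ CU (tangency), |TU| = √(10.5² + 38.6²) = 40.003 regardless of where C sits on A1. So U lies on both circle(P, 59.77) and circle(T, 40.003); the above-PZ intersection is U = (32.092, 50.424). C is the foot of the tangent from U: C = (44.539, 13.886).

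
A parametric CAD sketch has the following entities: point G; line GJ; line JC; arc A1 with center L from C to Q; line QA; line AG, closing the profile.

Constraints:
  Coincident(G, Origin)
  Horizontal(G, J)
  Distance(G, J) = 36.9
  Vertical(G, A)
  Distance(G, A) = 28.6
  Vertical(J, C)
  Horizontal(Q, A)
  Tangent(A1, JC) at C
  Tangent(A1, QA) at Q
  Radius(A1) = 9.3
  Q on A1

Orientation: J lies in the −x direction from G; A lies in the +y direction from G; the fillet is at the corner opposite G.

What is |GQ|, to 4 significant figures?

39.75

G is at the origin; GJ is horizontal with |GJ| = 36.9 and J on the −x side, so J = (-36.90, 0.000). GA is vertical with |GA| = 28.6 and A on the +y side, so A = (0.000, 28.60). The virtual corner opposite G is at (-36.90, 28.60). Tangency of A1 to JC means the radius LC is perpendicular to JC and since A1 is tangent to QA there, LQ ⟂ QA, with radius 9.3, so the center L sits 9.3 in from both sides at L = (-27.60, 19.30). That places the tangent points at C = (-36.90, 19.30) on JC and Q = (-27.60, 28.60) on QA. Then |GQ| = |Q − G| = 39.75.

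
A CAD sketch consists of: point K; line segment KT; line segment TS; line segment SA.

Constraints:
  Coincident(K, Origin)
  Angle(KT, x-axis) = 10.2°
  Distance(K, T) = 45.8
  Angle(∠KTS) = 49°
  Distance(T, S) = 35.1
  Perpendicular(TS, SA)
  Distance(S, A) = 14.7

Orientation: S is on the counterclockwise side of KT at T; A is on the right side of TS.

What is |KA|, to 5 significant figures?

49.524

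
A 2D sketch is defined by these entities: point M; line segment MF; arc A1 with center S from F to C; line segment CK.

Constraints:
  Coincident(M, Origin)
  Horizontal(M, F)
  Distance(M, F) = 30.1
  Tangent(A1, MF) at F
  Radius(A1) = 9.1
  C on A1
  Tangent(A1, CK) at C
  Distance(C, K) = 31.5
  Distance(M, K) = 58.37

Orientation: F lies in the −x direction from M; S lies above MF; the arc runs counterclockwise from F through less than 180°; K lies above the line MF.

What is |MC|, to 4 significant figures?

27.53

M is at the origin; M and F share the same y with |MF| = 30.1 and F on the −x side, so F = (-30.10, 0.000). Since A1 is tangent to MF there, SF ⟂ MF, so S = F + (0, 9.1) = (-30.10, 9.100). Since SC ⟂ CK (tangency), |SK| = √(9.1² + 31.5²) = 32.79 regardless of where C sits on A1. So K lies on both circle(M, 58.37) and circle(S, 32.79); the above-MF intersection is K = (-43.34, 39.09). C is the foot of the tangent from K: C = (-23.12, 14.94).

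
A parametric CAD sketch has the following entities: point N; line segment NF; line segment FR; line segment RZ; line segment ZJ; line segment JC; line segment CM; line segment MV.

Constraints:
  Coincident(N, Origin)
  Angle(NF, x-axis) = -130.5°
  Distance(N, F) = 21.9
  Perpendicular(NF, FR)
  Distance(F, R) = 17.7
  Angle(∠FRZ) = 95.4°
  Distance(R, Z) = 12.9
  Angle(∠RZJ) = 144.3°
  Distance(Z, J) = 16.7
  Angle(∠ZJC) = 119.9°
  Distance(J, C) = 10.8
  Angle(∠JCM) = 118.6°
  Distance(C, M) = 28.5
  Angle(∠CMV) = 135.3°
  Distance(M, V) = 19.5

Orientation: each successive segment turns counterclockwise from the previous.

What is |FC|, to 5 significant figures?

27.188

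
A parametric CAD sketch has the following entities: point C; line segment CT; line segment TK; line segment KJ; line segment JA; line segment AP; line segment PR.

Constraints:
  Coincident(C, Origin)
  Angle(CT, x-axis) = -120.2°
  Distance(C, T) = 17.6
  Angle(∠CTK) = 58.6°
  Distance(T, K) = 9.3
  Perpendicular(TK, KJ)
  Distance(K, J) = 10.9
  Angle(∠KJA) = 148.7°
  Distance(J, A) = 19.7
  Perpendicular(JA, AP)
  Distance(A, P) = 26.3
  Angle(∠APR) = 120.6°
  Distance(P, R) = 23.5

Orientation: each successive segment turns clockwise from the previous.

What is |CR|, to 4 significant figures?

40.50

The perpendicularity gives AP at right angles to JA, so AP runs at -92.90°; with |AP| = 26.3, P = (14.66, -29.11). ∠APR = 120.6° gives PR at -152.3° from the x-axis; with |PR| = 23.5, R = (-6.151, -40.03). Then |CR| = |R − C| = 40.50.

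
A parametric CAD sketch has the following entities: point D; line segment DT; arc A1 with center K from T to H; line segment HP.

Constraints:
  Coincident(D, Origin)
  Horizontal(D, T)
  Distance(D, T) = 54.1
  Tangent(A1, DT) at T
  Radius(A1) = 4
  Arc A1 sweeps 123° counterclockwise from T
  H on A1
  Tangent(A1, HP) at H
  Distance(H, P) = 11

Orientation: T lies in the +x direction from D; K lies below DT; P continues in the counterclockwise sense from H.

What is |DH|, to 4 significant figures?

51.12

D is at the origin; D and T share the same y with |DT| = 54.1 and T on the +x side, so T = (54.10, 0.000). A1 meets DT tangentially, so KT is at right angles to DT, so K = T + (0, -4) = (54.10, -4.000). On A1, T sits at bearing 90° from K; a 123° counterclockwise sweep puts H at bearing 213°, so H = K + 4.0·(cos 213°, sin 213°) = (50.75, -6.179). Then |DH| = |H − D| = 51.12.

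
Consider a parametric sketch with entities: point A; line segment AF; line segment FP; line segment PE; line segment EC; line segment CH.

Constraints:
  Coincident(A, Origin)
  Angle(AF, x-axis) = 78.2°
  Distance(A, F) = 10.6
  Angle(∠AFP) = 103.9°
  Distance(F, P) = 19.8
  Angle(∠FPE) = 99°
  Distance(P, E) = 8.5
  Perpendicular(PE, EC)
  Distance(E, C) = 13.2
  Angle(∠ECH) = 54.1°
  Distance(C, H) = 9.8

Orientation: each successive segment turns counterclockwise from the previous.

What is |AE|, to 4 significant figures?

23.75

A is at the origin; AF runs at 78.2° with length 10.6, so F = (2.168, 10.38). ∠AFP = 103.9° gives FP at 154.3° from the x-axis; with |FP| = 19.8, P = (-15.67, 18.96). ∠FPE = 99.0° gives PE at -124.7° from the x-axis; with |PE| = 8.5, E = (-20.51, 11.97). Then |AE| = |E − A| = 23.75.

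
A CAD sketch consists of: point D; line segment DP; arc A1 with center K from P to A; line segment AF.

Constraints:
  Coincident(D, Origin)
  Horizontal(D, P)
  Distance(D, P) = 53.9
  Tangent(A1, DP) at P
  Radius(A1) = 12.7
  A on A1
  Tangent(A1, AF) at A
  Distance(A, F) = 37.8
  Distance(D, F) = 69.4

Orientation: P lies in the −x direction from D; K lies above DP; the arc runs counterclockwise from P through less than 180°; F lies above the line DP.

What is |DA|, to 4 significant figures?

43.72

Checks: ∠(KP, PD) = 90.00° ✓; |KP| = 12.70 ✓; |KA| = 12.70 ✓; ∠(KA, AF) = 90.00° ✓; |AF| = 37.80 ✓; |DF| = 69.40 ✓.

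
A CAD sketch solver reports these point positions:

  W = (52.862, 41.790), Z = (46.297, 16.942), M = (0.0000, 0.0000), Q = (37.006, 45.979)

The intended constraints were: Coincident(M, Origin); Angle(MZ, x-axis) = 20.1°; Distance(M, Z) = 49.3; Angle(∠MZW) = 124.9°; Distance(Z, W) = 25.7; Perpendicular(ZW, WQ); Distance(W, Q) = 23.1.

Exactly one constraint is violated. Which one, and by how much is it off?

Distance(W, Q) = 23.1 — off by 6.70.

M = (0.00, 0.00) ✓; MZ at 20.10° ✓; |MZ| = 49.30 ✓; ∠MZW = 124.9° ✓; |ZW| = 25.70 ✓; ∠(ZW, WQ) = 90.00° ✓; |WQ| = 16.40 ✗.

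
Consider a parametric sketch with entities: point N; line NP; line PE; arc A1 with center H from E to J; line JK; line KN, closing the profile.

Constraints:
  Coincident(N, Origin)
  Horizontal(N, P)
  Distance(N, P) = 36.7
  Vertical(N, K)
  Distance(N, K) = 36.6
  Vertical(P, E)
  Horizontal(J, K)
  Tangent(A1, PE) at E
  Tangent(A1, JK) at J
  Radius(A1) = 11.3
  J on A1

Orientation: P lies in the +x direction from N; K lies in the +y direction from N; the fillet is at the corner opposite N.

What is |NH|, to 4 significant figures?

35.85

N and K share the same x with |NK| = 36.6 and K on the +y side, so K = (0.000, 36.60). The virtual corner opposite N is at (36.70, 36.60). The tangent condition forces HE to be normal to PE and the tangent condition forces HJ to be normal to JK, with radius 11.3, so the center H sits 11.3 in from both sides at H = (25.40, 25.30). Then |NH| = |H − N| = 35.85.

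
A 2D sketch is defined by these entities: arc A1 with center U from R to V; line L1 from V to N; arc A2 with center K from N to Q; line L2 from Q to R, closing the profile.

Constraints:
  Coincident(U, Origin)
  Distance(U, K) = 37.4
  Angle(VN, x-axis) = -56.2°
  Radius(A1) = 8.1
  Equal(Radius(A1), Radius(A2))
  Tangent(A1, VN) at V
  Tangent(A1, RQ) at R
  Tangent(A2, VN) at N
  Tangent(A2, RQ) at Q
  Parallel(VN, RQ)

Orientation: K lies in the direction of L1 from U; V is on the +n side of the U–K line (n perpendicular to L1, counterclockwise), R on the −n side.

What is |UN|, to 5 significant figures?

38.267

Tangency of A1 to both parallel lines with radius 8.1 puts V and R at U ± 8.1·n: V = (6.7310, 4.5060), R = (-6.7310, -4.5060). Equal radii place N and Q the same way about K: N = K + 8.1·n = (27.536, -26.573), Q = K − 8.1·n = (14.074, -35.585). Then |UN| = |N − U| = 38.267.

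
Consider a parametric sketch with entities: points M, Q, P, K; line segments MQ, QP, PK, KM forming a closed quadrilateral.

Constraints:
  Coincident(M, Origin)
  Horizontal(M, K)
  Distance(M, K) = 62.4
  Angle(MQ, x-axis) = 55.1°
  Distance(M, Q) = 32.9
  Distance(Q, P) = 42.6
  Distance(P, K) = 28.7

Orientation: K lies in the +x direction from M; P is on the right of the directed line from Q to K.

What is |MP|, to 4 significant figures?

38.17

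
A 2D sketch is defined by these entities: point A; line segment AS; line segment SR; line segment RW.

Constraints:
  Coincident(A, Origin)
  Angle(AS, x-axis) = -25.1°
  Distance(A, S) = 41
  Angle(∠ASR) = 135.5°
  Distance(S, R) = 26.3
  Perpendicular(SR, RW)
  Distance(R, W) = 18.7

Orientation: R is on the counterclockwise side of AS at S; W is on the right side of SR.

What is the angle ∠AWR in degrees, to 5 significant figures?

49.501°

A is at the origin; AS runs at -25.1° with length 41.0, so S = 41.0·(cos -25.1°, sin -25.1°) = (37.128, -17.392). ∠ASR = 135.5°, so SR runs at -25.1° + (180° − 135.5°) = 19.400° from the x-axis; with |SR| = 26.3, R = S + 26.3·(cos 19.400°, sin 19.400°) = (61.935, -8.6563). The perpendicularity gives RW at right angles to SR; with |RW| = 18.7 on the right of SR, W = R + 18.7·(0.33216, -0.94322) = (68.146, -26.295). Then cos ∠AWR = WA·WR / (|WA||WR|), giving 49.501°.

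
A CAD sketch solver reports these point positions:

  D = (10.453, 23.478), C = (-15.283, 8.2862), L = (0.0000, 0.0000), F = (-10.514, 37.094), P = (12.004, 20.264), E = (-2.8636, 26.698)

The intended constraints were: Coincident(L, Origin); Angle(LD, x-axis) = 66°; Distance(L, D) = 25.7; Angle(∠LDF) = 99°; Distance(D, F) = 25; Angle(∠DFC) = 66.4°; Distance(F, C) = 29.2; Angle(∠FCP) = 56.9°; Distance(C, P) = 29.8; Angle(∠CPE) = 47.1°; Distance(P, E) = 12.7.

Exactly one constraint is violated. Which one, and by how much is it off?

Distance(P, E) = 12.7 — off by 3.50.

L = (0.00, 0.00) ✓; LD at 66.00° ✓; |LD| = 25.70 ✓; ∠LDF = 99.00° ✓; |DF| = 25.00 ✓; ∠DFC = 66.40° ✓; |FC| = 29.20 ✓; ∠FCP = 56.90° ✓; |CP| = 29.80 ✓; ∠CPE = 47.10° ✓; |PE| = 16.20 ✗.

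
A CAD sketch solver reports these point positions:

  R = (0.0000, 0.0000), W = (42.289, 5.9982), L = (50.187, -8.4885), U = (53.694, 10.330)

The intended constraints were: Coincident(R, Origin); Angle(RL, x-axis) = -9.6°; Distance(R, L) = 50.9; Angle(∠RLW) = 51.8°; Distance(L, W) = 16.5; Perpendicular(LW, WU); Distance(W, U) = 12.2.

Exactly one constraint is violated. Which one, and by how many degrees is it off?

Perpendicular(LW, WU) — off by 7.80°.

R = (0.00, 0.00) ✓; RL at -9.600° ✓; |RL| = 50.90 ✓; ∠RLW = 51.80° ✓; |LW| = 16.50 ✓; ∠(LW, WU) = 97.80° ✗; |WU| = 12.20 ✓.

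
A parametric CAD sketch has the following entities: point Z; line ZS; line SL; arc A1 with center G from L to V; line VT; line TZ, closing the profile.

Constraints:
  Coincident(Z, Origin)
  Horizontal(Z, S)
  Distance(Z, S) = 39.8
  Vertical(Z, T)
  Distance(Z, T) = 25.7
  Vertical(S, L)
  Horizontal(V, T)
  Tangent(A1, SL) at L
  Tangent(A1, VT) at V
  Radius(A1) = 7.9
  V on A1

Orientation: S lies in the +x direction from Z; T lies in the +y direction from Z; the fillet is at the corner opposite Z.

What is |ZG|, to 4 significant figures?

36.53

Z and T share the same x with |ZT| = 25.7 and T on the +y side, so T = (0.000, 25.70). The virtual corner opposite Z is at (39.80, 25.70). The tangent condition forces GL to be normal to SL and tangency of A1 to VT means the radius GV is perpendicular to VT, with radius 7.9, so the center G sits 7.9 in from both sides at G = (31.90, 17.80). Then |ZG| = |G − Z| = 36.53.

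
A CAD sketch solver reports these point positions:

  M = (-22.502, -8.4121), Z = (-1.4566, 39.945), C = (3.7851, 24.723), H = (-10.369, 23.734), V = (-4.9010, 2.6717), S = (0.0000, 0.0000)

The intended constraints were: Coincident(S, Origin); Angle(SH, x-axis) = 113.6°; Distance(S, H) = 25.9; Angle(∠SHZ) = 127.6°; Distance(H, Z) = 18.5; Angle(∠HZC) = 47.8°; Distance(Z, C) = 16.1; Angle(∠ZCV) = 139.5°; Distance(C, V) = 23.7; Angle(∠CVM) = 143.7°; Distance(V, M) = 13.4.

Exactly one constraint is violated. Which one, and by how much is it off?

Distance(V, M) = 13.4 — off by 7.40.

S = (0.00, 0.00) ✓; SH at 113.6° ✓; |SH| = 25.90 ✓; ∠SHZ = 127.6° ✓; |HZ| = 18.50 ✓; ∠HZC = 47.80° ✓; |ZC| = 16.10 ✓; ∠ZCV = 139.5° ✓; |CV| = 23.70 ✓; ∠CVM = 143.7° ✓; |VM| = 20.80 ✗.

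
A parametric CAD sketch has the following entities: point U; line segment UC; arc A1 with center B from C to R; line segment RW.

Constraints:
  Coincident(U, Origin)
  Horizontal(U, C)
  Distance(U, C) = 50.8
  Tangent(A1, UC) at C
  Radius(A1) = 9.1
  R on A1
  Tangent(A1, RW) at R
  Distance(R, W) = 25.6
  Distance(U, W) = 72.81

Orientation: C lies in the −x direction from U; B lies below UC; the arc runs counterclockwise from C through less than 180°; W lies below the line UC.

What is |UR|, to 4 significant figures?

60.09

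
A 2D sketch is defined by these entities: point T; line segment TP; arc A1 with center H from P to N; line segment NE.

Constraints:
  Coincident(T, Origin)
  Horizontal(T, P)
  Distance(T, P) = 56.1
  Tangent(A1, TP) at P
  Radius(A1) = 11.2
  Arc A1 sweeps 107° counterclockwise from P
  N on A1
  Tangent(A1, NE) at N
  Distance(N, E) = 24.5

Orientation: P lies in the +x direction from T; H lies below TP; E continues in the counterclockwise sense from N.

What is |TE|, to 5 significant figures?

64.796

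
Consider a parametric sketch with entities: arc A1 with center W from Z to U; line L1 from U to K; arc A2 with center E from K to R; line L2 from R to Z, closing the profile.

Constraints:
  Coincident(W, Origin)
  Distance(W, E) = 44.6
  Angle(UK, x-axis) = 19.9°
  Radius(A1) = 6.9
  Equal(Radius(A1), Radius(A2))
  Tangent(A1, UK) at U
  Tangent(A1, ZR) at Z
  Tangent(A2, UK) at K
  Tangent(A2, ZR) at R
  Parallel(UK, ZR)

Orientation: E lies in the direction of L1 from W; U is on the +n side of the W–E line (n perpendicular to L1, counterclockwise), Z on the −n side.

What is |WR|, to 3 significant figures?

45.1

Tangency of A1 to both parallel lines with radius 6.9 puts U and Z at W ± 6.9·n: U = (-2.35, 6.49), Z = (2.35, -6.49). Equal radii place K and R the same way about E: K = E + 6.9·n = (39.6, 21.7), R = E − 6.9·n = (44.3, 8.69). Then |WR| = |R − W| = 45.1.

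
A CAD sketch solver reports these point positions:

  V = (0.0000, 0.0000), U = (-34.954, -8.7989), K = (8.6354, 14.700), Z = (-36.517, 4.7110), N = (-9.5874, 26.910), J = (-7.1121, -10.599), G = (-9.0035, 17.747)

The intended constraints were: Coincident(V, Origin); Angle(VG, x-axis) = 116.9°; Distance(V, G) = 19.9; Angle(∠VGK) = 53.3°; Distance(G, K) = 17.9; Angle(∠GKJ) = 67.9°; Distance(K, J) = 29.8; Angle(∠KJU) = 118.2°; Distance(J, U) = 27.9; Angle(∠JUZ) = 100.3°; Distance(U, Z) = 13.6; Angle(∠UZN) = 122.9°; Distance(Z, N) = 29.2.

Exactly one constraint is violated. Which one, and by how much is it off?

Distance(Z, N) = 29.2 — off by 5.70.

V = (0.00, 0.00) ✓; VG at 116.9° ✓; |VG| = 19.90 ✓; ∠VGK = 53.30° ✓; |GK| = 17.90 ✓; ∠GKJ = 67.90° ✓; |KJ| = 29.80 ✓; ∠KJU = 118.2° ✓; |JU| = 27.90 ✓; ∠JUZ = 100.3° ✓; |UZ| = 13.60 ✓; ∠UZN = 122.9° ✓; |ZN| = 34.90 ✗.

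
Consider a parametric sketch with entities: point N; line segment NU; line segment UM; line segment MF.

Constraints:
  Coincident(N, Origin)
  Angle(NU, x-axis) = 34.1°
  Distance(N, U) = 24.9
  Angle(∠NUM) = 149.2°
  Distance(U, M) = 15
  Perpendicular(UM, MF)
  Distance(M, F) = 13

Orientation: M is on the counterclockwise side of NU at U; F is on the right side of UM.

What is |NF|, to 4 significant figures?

44.58

N is at the origin; NU runs at 34.1° with length 24.9, so U = 24.9·(cos 34.1°, sin 34.1°) = (20.62, 13.96). ∠NUM = 149.2°, so UM runs at 34.1° + (180° − 149.2°) = 64.90° from the x-axis; with |UM| = 15.0, M = U + 15.0·(cos 64.90°, sin 64.90°) = (26.98, 27.54). UM ⟂ MF; with |MF| = 13.0 on the right of UM, F = M + 13.0·(0.9056, -0.4242) = (38.75, 22.03). Then |NF| = |F − N| = 44.58.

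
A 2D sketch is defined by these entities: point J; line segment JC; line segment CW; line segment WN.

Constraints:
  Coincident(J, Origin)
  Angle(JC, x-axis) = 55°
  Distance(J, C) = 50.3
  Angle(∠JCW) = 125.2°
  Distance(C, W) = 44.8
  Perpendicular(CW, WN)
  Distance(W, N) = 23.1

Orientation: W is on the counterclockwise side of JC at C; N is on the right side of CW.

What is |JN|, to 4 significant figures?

97.81

∠JCW = 125.2°, so CW runs at 55.0° + (180° − 125.2°) = 109.8° from the x-axis; with |CW| = 44.8, W = C + 44.8·(cos 109.8°, sin 109.8°) = (13.68, 83.35). CW is perpendicular to WN; with |WN| = 23.1 on the right of CW, N = W + 23.1·(0.9409, 0.3387) = (35.41, 91.18). Then |JN| = |N − J| = 97.81.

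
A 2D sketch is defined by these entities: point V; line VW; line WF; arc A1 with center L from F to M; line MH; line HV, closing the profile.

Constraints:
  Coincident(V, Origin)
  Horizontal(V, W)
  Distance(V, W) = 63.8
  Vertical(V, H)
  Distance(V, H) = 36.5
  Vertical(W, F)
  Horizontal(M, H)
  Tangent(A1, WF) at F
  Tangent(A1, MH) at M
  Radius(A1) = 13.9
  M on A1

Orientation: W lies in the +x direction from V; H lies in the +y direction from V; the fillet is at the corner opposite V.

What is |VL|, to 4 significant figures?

54.78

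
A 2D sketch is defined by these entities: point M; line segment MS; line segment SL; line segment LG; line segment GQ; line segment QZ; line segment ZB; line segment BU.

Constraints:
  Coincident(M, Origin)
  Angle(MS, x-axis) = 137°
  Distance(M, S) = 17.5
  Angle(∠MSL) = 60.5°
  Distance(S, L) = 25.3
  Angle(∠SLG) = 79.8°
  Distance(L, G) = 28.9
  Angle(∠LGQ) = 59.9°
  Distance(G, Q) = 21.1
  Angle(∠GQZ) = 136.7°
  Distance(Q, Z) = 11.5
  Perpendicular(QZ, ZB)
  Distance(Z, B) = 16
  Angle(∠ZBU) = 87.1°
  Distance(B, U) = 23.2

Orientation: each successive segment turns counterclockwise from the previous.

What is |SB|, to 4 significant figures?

18.78

M is at the origin; MS runs at 137.0° with length 17.5, so S = (-12.80, 11.93). ∠MSL = 60.5° gives SL at -103.5° from the x-axis; with |SL| = 25.3, L = (-18.70, -12.67). ∠SLG = 79.8° gives LG at -3.300° from the x-axis; with |LG| = 28.9, G = (10.15, -14.33). ∠LGQ = 59.9° gives GQ at 116.8° from the x-axis; with |GQ| = 21.1, Q = (0.6337, 4.504). ∠GQZ = 136.7° gives QZ at 160.1° from the x-axis; with |QZ| = 11.5, Z = (-10.18, 8.418). The perpendicularity gives ZB at right angles to QZ, so ZB runs at -109.9°; with |ZB| = 16.0, B = (-15.63, -6.626). Then |SB| = |B − S| = 18.78.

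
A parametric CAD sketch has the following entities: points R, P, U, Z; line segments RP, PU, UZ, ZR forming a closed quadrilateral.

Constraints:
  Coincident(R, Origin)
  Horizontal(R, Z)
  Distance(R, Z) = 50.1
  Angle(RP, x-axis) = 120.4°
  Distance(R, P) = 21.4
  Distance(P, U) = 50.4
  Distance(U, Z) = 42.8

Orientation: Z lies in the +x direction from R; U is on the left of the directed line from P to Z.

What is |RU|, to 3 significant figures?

53.0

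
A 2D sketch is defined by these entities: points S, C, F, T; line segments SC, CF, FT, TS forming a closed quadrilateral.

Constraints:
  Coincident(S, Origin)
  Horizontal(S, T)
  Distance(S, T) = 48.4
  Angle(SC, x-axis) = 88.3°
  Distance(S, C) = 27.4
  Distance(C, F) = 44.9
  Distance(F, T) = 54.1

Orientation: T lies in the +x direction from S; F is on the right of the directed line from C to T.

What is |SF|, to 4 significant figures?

17.59

S is at the origin; ST is horizontal with |ST| = 48.4 and T in +x, so T = (48.4, 0). SC runs at 88.3° with |SC| = 27.4, so C = (0.8129, 27.39). F is determined by |CF| = 44.9 and |FT| = 54.1 together: it lies at the intersection of circle(C, 44.9) and circle(T, 54.1). With |CT| = 54.91, the foot of the radical line on CT is 19.16 from C and the perpendicular offset is √(44.9² − 19.16²) = 40.61. Taking the right-of-CT solution: F = (-2.838, -17.36).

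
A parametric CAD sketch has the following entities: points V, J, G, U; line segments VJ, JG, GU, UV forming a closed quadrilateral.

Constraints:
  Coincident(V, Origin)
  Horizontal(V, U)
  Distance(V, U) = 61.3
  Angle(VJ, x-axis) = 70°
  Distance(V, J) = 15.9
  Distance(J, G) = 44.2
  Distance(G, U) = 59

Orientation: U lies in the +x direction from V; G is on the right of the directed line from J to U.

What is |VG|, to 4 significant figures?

30.68

V is at the origin; V and U share the same y with |VU| = 61.3 and U in +x, so U = (61.3, 0). VJ runs at 70.0° with |VJ| = 15.9, so J = (5.438, 14.94). G is determined by |JG| = 44.2 and |GU| = 59.0 together: it lies at the intersection of circle(J, 44.2) and circle(U, 59.0). With |JU| = 57.83, the foot of the radical line on JU is 15.71 from J and the perpendicular offset is √(44.2² − 15.71²) = 41.32. Taking the right-of-JU solution: G = (9.936, -29.03).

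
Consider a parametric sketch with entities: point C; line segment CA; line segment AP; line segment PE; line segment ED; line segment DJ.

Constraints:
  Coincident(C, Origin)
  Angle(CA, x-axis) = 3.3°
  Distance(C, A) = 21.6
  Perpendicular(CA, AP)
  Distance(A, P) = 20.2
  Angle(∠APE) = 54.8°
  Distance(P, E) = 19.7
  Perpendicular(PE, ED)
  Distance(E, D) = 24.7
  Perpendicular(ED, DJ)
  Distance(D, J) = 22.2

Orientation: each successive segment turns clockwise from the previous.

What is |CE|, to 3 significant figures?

10.4

CA ⟂ AP, so AP runs at -86.7°; with |AP| = 20.2, P = (22.7, -18.9). ∠APE = 54.8° gives PE at 148° from the x-axis; with |PE| = 19.7, E = (6.00, -8.51). Then |CE| = |E − C| = 10.4.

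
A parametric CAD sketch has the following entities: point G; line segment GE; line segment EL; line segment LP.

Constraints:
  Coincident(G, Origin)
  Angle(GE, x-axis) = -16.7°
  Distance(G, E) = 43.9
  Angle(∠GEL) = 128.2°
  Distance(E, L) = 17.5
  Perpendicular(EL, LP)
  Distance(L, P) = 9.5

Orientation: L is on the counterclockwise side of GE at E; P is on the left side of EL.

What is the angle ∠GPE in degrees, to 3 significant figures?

57.7°

G is at the origin; GE runs at -16.7° with length 43.9, so E = 43.9·(cos -16.7°, sin -16.7°) = (42.0, -12.6). ∠GEL = 128.2°, so EL runs at -16.7° + (180° − 128.2°) = 35.1° from the x-axis; with |EL| = 17.5, L = E + 17.5·(cos 35.1°, sin 35.1°) = (56.4, -2.55). EL ⟂ LP; with |LP| = 9.5 on the left of EL, P = L + 9.5·(-0.575, 0.818) = (50.9, 5.22). Then cos ∠GPE = PG·PE / (|PG||PE|), giving 57.7°.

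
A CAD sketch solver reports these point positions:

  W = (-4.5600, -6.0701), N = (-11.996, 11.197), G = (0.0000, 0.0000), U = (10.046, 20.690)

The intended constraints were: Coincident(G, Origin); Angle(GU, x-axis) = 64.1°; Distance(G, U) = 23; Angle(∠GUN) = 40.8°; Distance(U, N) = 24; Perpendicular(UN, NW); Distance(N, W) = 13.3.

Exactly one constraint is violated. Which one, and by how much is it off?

Distance(N, W) = 13.3 — off by 5.50.

G = (0.00, 0.00) ✓; GU at 64.10° ✓; |GU| = 23.00 ✓; ∠GUN = 40.80° ✓; |UN| = 24.00 ✓; ∠(UN, NW) = 90.00° ✓; |NW| = 18.80 ✗.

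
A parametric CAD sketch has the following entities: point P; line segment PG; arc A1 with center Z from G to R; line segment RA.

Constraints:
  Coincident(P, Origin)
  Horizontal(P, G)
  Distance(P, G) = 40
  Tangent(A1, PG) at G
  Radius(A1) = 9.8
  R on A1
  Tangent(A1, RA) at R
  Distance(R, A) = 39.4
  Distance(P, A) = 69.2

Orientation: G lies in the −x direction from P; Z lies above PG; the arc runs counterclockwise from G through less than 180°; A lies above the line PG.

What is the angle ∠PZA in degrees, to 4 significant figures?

115.6°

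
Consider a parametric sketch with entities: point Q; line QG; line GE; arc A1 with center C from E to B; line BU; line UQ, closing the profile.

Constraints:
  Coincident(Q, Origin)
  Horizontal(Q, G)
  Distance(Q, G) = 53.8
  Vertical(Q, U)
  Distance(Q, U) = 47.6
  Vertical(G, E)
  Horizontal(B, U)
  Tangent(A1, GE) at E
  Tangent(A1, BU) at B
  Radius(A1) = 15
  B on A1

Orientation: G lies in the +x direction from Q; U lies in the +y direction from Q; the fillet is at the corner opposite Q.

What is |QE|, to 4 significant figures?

62.91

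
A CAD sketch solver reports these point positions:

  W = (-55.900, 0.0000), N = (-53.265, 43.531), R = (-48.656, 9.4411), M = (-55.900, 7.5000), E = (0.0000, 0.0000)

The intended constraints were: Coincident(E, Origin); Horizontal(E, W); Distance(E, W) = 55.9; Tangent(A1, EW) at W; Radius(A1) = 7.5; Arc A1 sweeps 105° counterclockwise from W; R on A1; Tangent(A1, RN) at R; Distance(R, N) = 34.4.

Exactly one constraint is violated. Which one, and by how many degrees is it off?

Tangent(A1, RN) at R — off by 7.30°.

E = (0.00, 0.00) ✓; E.y = 0.00, W.y = 0.00 ✓; |EW| = 55.90 ✓; ∠(MW, WE) = 90.00° ✓; |MW| = 7.500 ✓; bearing(M→R) − bearing(M→W) = 105.0° ✓; |MR| = 7.500 ✓; ∠(MR, RN) = 97.30° ✗; |RN| = 34.40 ✓.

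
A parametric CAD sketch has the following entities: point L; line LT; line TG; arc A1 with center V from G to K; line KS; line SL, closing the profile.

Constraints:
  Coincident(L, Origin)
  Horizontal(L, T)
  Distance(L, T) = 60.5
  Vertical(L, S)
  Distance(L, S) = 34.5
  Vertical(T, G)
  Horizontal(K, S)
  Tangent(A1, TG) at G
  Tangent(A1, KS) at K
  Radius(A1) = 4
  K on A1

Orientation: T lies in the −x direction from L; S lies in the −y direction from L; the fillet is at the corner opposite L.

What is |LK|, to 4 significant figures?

66.20

L is at the origin; LT is horizontal with |LT| = 60.5 and T on the −x side, so T = (-60.50, 0.000). L and S share the same x with |LS| = 34.5 and S on the −y side, so S = (0.000, -34.50). The virtual corner opposite L is at (-60.50, -34.50). Since A1 is tangent to TG there, VG ⟂ TG and tangency of A1 to KS means the radius VK is perpendicular to KS, with radius 4.0, so the center V sits 4.0 in from both sides at V = (-56.50, -30.50). That places the tangent points at G = (-60.50, -30.50) on TG and K = (-56.50, -34.50) on KS. Then |LK| = |K − L| = 66.20.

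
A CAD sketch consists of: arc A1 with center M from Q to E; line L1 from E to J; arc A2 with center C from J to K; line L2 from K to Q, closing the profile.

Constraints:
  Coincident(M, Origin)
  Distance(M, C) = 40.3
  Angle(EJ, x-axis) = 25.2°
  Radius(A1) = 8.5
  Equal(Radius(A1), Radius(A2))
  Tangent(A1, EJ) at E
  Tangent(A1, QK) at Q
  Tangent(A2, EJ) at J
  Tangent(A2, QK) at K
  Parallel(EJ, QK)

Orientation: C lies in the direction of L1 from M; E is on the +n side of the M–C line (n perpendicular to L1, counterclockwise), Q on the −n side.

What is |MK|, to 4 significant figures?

41.19

Tangency of A1 to both parallel lines with radius 8.5 puts E and Q at M ± 8.5·n: E = (-3.619, 7.691), Q = (3.619, -7.691). Equal radii place J and K the same way about C: J = C + 8.5·n = (32.85, 24.85), K = C − 8.5·n = (40.08, 9.468). Then |MK| = |K − M| = 41.19.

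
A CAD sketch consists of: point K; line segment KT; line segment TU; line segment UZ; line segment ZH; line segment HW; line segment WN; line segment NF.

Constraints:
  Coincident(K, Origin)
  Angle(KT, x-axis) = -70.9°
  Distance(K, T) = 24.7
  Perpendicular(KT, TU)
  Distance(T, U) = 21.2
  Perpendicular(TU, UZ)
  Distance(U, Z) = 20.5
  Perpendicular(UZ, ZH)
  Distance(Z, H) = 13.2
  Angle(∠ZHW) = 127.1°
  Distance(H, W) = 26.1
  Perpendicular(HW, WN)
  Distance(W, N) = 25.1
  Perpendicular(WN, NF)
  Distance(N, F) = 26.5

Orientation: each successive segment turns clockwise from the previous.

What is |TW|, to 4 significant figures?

7.750

K is at the origin; KT runs at -70.9° with length 24.7, so T = (8.082, -23.34). The perpendicularity gives TU at right angles to KT, so TU runs at -160.9°; with |TU| = 21.2, U = (-11.95, -30.28). The perpendicularity gives UZ at right angles to TU, so UZ runs at 109.1°; with |UZ| = 20.5, Z = (-18.66, -10.91). UZ is perpendicular to ZH, so ZH runs at 19.10°; with |ZH| = 13.2, H = (-6.185, -6.587). ∠ZHW = 127.1° gives HW at -33.80° from the x-axis; with |HW| = 26.1, W = (15.50, -21.11). Then |TW| = |W − T| = 7.750.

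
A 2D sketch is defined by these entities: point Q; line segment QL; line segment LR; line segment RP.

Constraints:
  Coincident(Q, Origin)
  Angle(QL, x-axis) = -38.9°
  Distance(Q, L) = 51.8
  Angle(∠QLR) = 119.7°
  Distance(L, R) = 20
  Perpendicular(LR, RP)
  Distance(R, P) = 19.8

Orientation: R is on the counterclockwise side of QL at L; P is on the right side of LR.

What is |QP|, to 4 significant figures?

79.27

∠QLR = 119.7°, so LR runs at -38.9° + (180° − 119.7°) = 21.40° from the x-axis; with |LR| = 20.0, R = L + 20.0·(cos 21.40°, sin 21.40°) = (58.93, -25.23). LR ⟂ RP; with |RP| = 19.8 on the right of LR, P = R + 19.8·(0.3649, -0.9311) = (66.16, -43.67). Then |QP| = |P − Q| = 79.27.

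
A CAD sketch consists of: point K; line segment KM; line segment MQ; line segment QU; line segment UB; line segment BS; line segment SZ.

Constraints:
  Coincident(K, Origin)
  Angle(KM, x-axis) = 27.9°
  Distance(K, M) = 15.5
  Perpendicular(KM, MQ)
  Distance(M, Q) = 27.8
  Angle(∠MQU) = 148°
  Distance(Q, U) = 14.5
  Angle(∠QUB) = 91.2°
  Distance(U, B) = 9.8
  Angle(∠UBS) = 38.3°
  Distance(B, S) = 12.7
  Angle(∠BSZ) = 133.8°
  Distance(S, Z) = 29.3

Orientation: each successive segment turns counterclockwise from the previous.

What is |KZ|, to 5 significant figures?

62.386

K is at the origin; KM runs at 27.9° with length 15.5, so M = (13.698, 7.2529). KM is perpendicular to MQ, so MQ runs at 117.90°; with |MQ| = 27.8, Q = (0.68992, 31.822). ∠MQU = 148.0° gives QU at 149.90° from the x-axis; with |QU| = 14.5, U = (-11.855, 39.094). ∠QUB = 91.2° gives UB at -121.30° from the x-axis; with |UB| = 9.8, B = (-16.946, 30.720). ∠UBS = 38.3° gives BS at 20.400° from the x-axis; with |BS| = 12.7, S = (-5.0426, 35.147). ∠BSZ = 133.8° gives SZ at 66.600° from the x-axis; with |SZ| = 29.3, Z = (6.5938, 62.037). Then |KZ| = |Z − K| = 62.386.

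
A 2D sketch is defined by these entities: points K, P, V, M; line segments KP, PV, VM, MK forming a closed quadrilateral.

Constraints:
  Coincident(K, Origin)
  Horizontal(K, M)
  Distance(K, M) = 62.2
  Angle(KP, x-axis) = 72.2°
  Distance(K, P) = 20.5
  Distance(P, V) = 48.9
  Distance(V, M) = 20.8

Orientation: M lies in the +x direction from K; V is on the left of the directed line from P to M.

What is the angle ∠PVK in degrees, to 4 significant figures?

19.47°

K is at the origin; K and M share the same y with |KM| = 62.2 and M in +x, so M = (62.2, 0). KP runs at 72.2° with |KP| = 20.5, so P = (6.267, 19.52). V is determined by |PV| = 48.9 and |VM| = 20.8 together: it lies at the intersection of circle(P, 48.9) and circle(M, 20.8). With |PM| = 59.24, the foot of the radical line on PM is 46.15 from P and the perpendicular offset is √(48.9² − 46.15²) = 16.16. Taking the left-of-PM solution: V = (55.17, 19.57).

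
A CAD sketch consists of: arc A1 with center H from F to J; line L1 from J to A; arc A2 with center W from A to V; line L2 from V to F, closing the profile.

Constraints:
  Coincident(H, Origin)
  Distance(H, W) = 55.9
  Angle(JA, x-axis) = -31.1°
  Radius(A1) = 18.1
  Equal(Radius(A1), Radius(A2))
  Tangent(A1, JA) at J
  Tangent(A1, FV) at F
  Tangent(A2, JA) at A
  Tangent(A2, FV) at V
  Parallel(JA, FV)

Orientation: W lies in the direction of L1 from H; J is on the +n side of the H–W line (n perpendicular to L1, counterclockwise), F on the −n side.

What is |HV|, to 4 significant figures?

58.76

Tangency of A1 to both parallel lines with radius 18.1 puts J and F at H ± 18.1·n: J = (9.349, 15.50), F = (-9.349, -15.50). Equal radii place A and V the same way about W: A = W + 18.1·n = (57.21, -13.38), V = W − 18.1·n = (38.52, -44.37). Then |HV| = |V − H| = 58.76.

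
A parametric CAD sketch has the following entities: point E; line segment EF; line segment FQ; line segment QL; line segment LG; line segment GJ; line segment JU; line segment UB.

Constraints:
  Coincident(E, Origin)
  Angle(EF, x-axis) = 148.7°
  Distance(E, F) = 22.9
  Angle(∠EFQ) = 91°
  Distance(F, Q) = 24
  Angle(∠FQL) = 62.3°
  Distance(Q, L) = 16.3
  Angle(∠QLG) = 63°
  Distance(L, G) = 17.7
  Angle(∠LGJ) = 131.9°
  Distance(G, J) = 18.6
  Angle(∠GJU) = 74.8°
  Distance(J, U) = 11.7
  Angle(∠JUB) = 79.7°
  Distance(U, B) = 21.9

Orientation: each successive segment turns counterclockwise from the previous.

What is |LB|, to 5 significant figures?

13.620

E is at the origin; EF runs at 148.7° with length 22.9, so F = (-19.567, 11.897). ∠EFQ = 91.0° gives FQ at -122.30° from the x-axis; with |FQ| = 24.0, Q = (-32.392, -8.3893). ∠FQL = 62.3° gives QL at -4.6000° from the x-axis; with |QL| = 16.3, L = (-16.144, -9.6965). ∠QLG = 63.0° gives LG at 112.40° from the x-axis; with |LG| = 17.7, G = (-22.889, 6.6679). ∠LGJ = 131.9° gives GJ at 160.50° from the x-axis; with |GJ| = 18.6, J = (-40.422, 12.877). ∠GJU = 74.8° gives JU at -94.300° from the x-axis; with |JU| = 11.7, U = (-41.299, 1.2097). ∠JUB = 79.7° gives UB at 6.0000° from the x-axis; with |UB| = 21.9, B = (-19.519, 3.4988). Then |LB| = |B − L| = 13.620.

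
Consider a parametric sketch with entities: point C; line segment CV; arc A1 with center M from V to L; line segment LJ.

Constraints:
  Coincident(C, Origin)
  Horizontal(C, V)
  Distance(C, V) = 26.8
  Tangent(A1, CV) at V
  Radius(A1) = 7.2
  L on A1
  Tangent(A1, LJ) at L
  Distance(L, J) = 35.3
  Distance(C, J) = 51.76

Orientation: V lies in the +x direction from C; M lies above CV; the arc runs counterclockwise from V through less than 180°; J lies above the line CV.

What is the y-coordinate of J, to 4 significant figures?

43.19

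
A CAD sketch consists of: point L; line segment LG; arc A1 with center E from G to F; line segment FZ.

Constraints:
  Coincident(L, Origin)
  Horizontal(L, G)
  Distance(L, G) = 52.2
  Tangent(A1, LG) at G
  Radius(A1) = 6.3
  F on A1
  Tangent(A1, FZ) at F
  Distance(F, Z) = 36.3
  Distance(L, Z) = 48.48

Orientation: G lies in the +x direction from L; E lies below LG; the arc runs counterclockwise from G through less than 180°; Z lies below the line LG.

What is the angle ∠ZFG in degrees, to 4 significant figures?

147.1°

Checks: |EF| = 6.300 ✓; ∠(EF, FZ) = 90.00° ✓; |FZ| = 36.30 ✓; |LZ| = 48.48 ✓.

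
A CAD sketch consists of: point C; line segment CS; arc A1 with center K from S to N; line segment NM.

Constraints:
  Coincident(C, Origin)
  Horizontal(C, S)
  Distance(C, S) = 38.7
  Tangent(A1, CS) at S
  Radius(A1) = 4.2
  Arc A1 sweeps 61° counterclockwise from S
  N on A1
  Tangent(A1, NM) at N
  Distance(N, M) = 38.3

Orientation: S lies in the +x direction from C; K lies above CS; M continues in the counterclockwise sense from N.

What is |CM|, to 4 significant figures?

70.61

C is at the origin; CS is horizontal with |CS| = 38.7 and S on the +x side, so S = (38.70, 0.000). The tangent condition forces KS to be normal to CS, so K = S + (0, 4.2) = (38.70, 4.200). On A1, S sits at bearing -90° from K; a 61° counterclockwise sweep puts N at bearing -29°, so N = K + 4.2·(cos -29°, sin -29°) = (42.37, 2.164). The tangent condition forces KN to be normal to NM, so NM runs along (−sin -29°, cos -29°); with |NM| = 38.3, M = (60.94, 35.66). Then |CM| = |M − C| = 70.61.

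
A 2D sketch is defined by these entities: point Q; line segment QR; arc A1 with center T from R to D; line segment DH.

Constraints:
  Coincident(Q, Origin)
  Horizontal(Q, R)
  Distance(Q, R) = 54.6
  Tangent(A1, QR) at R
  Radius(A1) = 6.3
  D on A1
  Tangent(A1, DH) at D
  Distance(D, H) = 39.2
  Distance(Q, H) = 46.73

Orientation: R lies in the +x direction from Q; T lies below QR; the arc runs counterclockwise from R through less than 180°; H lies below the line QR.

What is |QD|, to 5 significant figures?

49.296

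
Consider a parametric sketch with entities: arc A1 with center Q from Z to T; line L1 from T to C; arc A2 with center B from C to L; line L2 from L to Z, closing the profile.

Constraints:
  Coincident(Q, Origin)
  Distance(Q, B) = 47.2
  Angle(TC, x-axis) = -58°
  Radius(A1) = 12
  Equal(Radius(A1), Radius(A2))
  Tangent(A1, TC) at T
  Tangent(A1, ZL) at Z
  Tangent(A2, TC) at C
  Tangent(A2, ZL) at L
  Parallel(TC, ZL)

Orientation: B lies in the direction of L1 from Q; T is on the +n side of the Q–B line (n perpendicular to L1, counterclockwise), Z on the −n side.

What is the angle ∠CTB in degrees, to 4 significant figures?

14.26°

The slot axis is L1's direction at -58.0°, so u = (cos -58.0°, sin -58.0°) = (0.5299, -0.8480) and n = (−sin -58.0°, cos -58.0°) = (0.8480, 0.5299). Q is at the origin and B lies 47.2 along u from Q, so B = 47.2·u = (25.01, -40.03). Tangency of A1 to both parallel lines with radius 12.0 puts T and Z at Q ± 12.0·n: T = (10.18, 6.359), Z = (-10.18, -6.359). Equal radii place C and L the same way about B: C = B + 12.0·n = (35.19, -33.67), L = B − 12.0·n = (14.84, -46.39). Then cos ∠CTB = TC·TB / (|TC||TB|), giving 14.26°.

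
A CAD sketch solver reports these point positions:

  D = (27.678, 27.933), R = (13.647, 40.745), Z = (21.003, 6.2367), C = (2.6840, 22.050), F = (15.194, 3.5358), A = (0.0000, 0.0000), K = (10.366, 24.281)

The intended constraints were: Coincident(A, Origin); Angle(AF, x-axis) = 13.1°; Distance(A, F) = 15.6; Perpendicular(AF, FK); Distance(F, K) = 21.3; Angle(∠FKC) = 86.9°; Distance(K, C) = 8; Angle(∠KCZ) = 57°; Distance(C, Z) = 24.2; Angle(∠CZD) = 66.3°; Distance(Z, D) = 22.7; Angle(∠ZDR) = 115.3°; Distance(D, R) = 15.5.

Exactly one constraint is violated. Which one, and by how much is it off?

Distance(D, R) = 15.5 — off by 3.50.

A = (0.00, 0.00) ✓; AF at 13.10° ✓; |AF| = 15.60 ✓; ∠(AF, FK) = 90.00° ✓; |FK| = 21.30 ✓; ∠FKC = 86.91° ✓; |KC| = 7.999 ✓; ∠KCZ = 57.00° ✓; |CZ| = 24.20 ✓; ∠CZD = 66.30° ✓; |ZD| = 22.70 ✓; ∠ZDR = 115.3° ✓; |DR| = 19.00 ✗.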